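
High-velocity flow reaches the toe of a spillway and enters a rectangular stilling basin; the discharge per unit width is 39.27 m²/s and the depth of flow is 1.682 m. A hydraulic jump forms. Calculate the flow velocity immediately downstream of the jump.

V₂ = 3.054 m/s

V₁ = q/y₁ = 39.27/1.682 = 23.35 m/s. Fr₁ = V₁/√(g·y₁) = 23.35/√(9.81×1.682) = 5.748.
Conjugate-depth relation: y₂/y₁ = ½[√(1 + 8Fr₁²) − 1] = ½[√265.28 − 1] = 7.644.
y₂ = 7.644 × 1.682 = 12.86 m.
V₂ = q/y₂ = 39.27/12.86 = 3.054 m/s.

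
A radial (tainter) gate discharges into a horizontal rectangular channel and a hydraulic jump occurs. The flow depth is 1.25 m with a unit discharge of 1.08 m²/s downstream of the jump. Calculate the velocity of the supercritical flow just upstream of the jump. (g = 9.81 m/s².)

V₁ = 7.87 m/s

V₂ = q/y₂ = 1.08/1.25 = 0.864 m/s; Fr₂ = V₂/√(g·y₂) = 0.247.
Applying the sequent-depth relation in reverse, y₁/y₂ = ½[√(1 + 8Fr₂²) − 1] = ½[√1.487 − 1] = 0.110.
y₁ = 0.110 × 1.25 = 0.137 m.
V₁ = q/y₁ = 1.08/0.137 = 7.87 m/s.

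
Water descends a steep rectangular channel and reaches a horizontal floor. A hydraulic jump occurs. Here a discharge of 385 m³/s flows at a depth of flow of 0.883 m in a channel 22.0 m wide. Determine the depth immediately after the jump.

q = Q/b = 385/22.0 = 17.5 m²/s; V₁ = q/y₁ = 19.8 m/s. Fr₁ = V₁/√(g·y₁) = 6.73.
Bélanger equation: y₂/y₁ = ½[√(1 + 8Fr₁²) − 1] = ½[√363.8 − 1] = 9.04.
y₂ = 9.04 × 0.883 = 7.98 m.

y₂ = 7.98 m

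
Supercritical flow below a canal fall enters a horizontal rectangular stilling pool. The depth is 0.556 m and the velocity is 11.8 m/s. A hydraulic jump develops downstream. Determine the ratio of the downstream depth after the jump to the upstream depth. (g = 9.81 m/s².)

y₂/y₁ = 6.66

Fr₁ = V₁/√(g·y₁) = 11.8/√(9.81×0.556) = 5.05.
By Bélanger, y₂/y₁ = ½[√(1 + 8Fr₁²) − 1] = ½[√205.2 − 1] = 6.66.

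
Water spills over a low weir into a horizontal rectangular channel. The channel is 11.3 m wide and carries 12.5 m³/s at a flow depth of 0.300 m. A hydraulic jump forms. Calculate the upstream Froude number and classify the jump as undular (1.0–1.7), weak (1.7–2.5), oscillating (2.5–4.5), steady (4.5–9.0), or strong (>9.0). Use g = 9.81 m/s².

q = Q/b = 12.5/11.3 = 1.11 m²/s; V₁ = q/y₁ = 3.69 m/s. Fr₁ = V₁/√(g·y₁) = 2.15.
Fr₁ = 2.15 lies in the weak range.

Fr₁ = 2.15; weak jump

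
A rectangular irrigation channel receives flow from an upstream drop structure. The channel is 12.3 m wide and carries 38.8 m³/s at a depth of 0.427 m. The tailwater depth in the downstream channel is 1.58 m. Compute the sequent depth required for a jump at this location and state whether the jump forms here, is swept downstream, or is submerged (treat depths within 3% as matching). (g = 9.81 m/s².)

q = Q/b = 38.8/12.3 = 3.15 m²/s; V₁ = q/y₁ = 7.39 m/s. Fr₁ = V₁/√(g·y₁) = 3.61.
Bélanger equation: y₂/y₁ = ½[√(1 + 8Fr₁²) − 1] = ½[√105.2 − 1] = 4.63.
y₂ = 4.63 × 0.427 = 1.98 m.
Tailwater y_tw = 1.58 m: y_tw < y₂, so the jump is swept downstream.

y₂ = 1.98 m; the jump is swept downstream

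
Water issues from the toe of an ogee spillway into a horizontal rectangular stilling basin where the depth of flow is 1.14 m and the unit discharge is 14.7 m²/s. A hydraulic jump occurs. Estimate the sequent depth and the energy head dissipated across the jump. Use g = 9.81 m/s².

V₁ = q/y₁ = 14.7/1.14 = 12.9 m/s. Fr₁ = V₁/√(g·y₁) = 12.9/√(9.81×1.14) = 3.86.
From the momentum equation for a rectangular channel, y₂/y₁ = ½[√(1 + 8Fr₁²) − 1] = ½[√119.9 − 1] = 4.98.
y₂ = 4.98 × 1.14 = 5.67 m.
V₂ = q/y₂ = 14.7/5.67 = 2.59 m/s. E₁ = y₁ + V₁²/2g = 9.61 m; E₂ = y₂ + V₂²/2g = 6.01 m. ΔE = E₁ − E₂ = 3.60 m.

y₂ = 5.67 m; ΔE = 3.60 m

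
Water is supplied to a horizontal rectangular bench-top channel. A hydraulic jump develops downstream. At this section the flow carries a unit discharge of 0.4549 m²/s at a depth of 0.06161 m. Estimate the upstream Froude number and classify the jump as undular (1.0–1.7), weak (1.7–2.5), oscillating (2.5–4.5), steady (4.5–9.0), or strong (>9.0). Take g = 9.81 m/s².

Fr₁ = 9.497; strong jump

V₁ = q/y₁ = 0.4549/0.06161 = 7.384 m/s. Fr₁ = V₁/√(g·y₁) = 7.384/√(9.81×0.06161) = 9.497.
Fr₁ = 9.497 lies in the strong range.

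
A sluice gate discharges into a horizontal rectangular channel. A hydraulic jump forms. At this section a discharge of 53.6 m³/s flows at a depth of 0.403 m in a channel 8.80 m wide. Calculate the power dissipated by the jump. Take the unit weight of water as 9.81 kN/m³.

P = 4101 kW

q = Q/b = 53.6/8.80 = 6.09 m²/s; V₁ = q/y₁ = 15.1 m/s. Fr₁ = V₁/√(g·y₁) = 7.60.
Bélanger equation: y₂/y₁ = ½[√(1 + 8Fr₁²) − 1] = ½[√463.2 − 1] = 10.3.
y₂ = 10.3 × 0.403 = 4.14 m.
V₂ = q/y₂ = 6.09/4.14 = 1.47 m/s. E₁ = y₁ + V₁²/2g = 12.0 m; E₂ = y₂ + V₂²/2g = 4.25 m. ΔE = E₁ − E₂ = 7.80 m.
P = γ·Q·ΔE = 9.81 × 53.6 × 7.80 = 4101 kW.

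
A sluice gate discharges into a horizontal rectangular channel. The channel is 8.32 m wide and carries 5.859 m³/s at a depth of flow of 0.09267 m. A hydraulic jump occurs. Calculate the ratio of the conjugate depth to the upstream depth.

q = Q/b = 5.859/8.32 = 0.7042 m²/s; V₁ = q/y₁ = 7.599 m/s. Fr₁ = V₁/√(g·y₁) = 7.970.
Conjugate-depth relation: y₂/y₁ = ½[√(1 + 8Fr₁²) − 1] = ½[√509.16 − 1] = 10.78.

y₂/y₁ = 10.78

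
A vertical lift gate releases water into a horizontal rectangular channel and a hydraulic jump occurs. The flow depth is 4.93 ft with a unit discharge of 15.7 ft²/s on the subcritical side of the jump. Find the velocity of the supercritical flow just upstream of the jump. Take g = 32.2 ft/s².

V₁ = 27.8 ft/s

V₂ = q/y₂ = 15.7/4.93 = 3.18 ft/s; Fr₂ = V₂/√(g·y₂) = 0.253.
The Bélanger relation is symmetric: y₁/y₂ = ½[√(1 + 8Fr₂²) − 1] = ½[√1.511 − 1] = 0.115.
y₁ = 0.115 × 4.93 = 0.565 ft.
V₁ = q/y₁ = 15.7/0.565 = 27.8 ft/s.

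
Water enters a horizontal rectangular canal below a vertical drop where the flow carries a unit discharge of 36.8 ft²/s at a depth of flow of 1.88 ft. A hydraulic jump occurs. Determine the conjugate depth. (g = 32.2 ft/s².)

y₂ = 5.81 ft

V₁ = q/y₁ = 36.8/1.88 = 19.6 ft/s. Fr₁ = V₁/√(g·y₁) = 19.6/√(32.2×1.88) = 2.52.
Bélanger equation: y₂/y₁ = ½[√(1 + 8Fr₁²) − 1] = ½[√51.64 − 1] = 3.09.
y₂ = 3.09 × 1.88 = 5.81 ft.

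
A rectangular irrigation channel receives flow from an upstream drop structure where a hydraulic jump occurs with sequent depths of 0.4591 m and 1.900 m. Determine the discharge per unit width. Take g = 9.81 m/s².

For a rectangular channel the momentum equation gives q² = ½·g·y₁·y₂·(y₁ + y₂) = ½×9.81×0.4591×1.900×2.359 = 10.09.
q = √10.09 = 3.177 m²/s.

q = 3.177 m²/s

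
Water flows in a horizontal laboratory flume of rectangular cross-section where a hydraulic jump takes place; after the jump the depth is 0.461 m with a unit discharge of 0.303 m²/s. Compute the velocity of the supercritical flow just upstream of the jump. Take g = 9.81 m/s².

V₁ = 4.00 m/s

V₂ = q/y₂ = 0.303/0.461 = 0.657 m/s; Fr₂ = V₂/√(g·y₂) = 0.309.
From the momentum equation (using Fr₂), y₁/y₂ = ½[√(1 + 8Fr₂²) − 1] = ½[√1.764 − 1] = 0.164.
y₁ = 0.164 × 0.461 = 0.0757 m.
V₁ = q/y₁ = 0.303/0.0757 = 4.00 m/s.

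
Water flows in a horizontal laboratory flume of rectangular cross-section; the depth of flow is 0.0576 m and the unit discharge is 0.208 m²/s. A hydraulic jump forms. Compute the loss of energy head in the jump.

V₁ = q/y₁ = 0.208/0.0576 = 3.61 m/s. Fr₁ = V₁/√(g·y₁) = 3.61/√(9.81×0.0576) = 4.80.
Bélanger equation: y₂/y₁ = ½[√(1 + 8Fr₁²) − 1] = ½[√185.6 − 1] = 6.31.
y₂ = 6.31 × 0.0576 = 0.364 m.
V₂ = q/y₂ = 0.208/0.364 = 0.572 m/s. E₁ = y₁ + V₁²/2g = 0.722 m; E₂ = y₂ + V₂²/2g = 0.380 m. ΔE = E₁ − E₂ = 0.342 m.

ΔE = 0.342 m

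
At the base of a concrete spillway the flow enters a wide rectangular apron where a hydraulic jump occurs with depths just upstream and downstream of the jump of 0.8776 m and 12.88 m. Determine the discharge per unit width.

q = 27.62 m²/s

For a rectangular channel the momentum equation gives q² = ½·g·y₁·y₂·(y₁ + y₂) = ½×9.81×0.8776×12.88×13.76 = 762.8.
q = √762.8 = 27.62 m²/s.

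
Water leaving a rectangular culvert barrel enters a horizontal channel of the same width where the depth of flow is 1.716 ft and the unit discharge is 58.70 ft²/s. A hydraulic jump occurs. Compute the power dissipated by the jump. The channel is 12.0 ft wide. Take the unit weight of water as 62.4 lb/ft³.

V₁ = q/y₁ = 58.70/1.716 = 34.21 ft/s. Fr₁ = V₁/√(g·y₁) = 34.21/√(32.2×1.716) = 4.602.
Bélanger equation: y₂/y₁ = ½[√(1 + 8Fr₁²) − 1] = ½[√170.42 − 1] = 6.027.
y₂ = 6.027 × 1.716 = 10.34 ft.
V₂ = q/y₂ = 58.70/10.34 = 5.676 ft/s. E₁ = y₁ + V₁²/2g = 19.89 ft; E₂ = y₂ + V₂²/2g = 10.84 ft. ΔE = E₁ − E₂ = 9.043 ft.
Q = q·b = 58.70 × 12.0 = 704.4 cfs. P = γ·Q·ΔE/550 = 62.4 × 704.4 × 9.043 / 550 = 722.7 hp.

P = 722.7 hp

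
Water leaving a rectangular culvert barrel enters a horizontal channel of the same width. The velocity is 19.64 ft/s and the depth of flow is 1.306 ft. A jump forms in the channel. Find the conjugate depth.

y₂ = 4.979 ft

Fr₁ = V₁/√(g·y₁) = 19.64/√(32.2×1.306) = 3.029.
Bélanger equation: y₂/y₁ = ½[√(1 + 8Fr₁²) − 1] = ½[√74.379 − 1] = 3.812.
y₂ = 3.812 × 1.306 = 4.979 ft.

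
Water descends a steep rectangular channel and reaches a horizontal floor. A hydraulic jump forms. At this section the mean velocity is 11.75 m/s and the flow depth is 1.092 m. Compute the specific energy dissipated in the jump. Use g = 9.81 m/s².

ΔE = 2.772 m

Fr₁ = V₁/√(g·y₁) = 11.75/√(9.81×1.092) = 3.590.
By Bélanger, y₂/y₁ = ½[√(1 + 8Fr₁²) − 1] = ½[√104.10 − 1] = 4.602.
y₂ = 4.602 × 1.092 = 5.025 m.
Head loss: ΔE = (y₂ − y₁)³/(4y₁y₂) = (5.025 − 1.092)³/(4×1.092×5.025) = 60.83/21.95 = 2.772 m.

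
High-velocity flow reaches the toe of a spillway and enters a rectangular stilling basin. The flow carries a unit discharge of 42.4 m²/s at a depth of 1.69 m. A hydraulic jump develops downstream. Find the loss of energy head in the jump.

ΔE = 19.4 m

V₁ = q/y₁ = 42.4/1.69 = 25.1 m/s. Fr₁ = V₁/√(g·y₁) = 25.1/√(9.81×1.69) = 6.16.
By Bélanger, y₂/y₁ = ½[√(1 + 8Fr₁²) − 1] = ½[√304.7 − 1] = 8.23.
y₂ = 8.23 × 1.69 = 13.9 m.
Head loss: ΔE = (y₂ − y₁)³/(4y₁y₂) = (13.9 − 1.69)³/(4×1.69×13.9) = 1823/94.0 = 19.4 m.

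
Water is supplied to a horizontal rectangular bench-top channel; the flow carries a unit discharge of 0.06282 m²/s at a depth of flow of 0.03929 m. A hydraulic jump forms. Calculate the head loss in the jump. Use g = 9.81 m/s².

V₁ = q/y₁ = 0.06282/0.03929 = 1.599 m/s. Fr₁ = V₁/√(g·y₁) = 1.599/√(9.81×0.03929) = 2.575.
From the momentum equation for a rectangular channel, y₂/y₁ = ½[√(1 + 8Fr₁²) − 1] = ½[√54.060 − 1] = 3.176.
y₂ = 3.176 × 0.03929 = 0.1248 m.
V₂ = q/y₂ = 0.06282/0.1248 = 0.5034 m/s. E₁ = y₁ + V₁²/2g = 0.1696 m; E₂ = y₂ + V₂²/2g = 0.1377 m. ΔE = E₁ − E₂ = 0.03188 m.

ΔE = 0.03188 m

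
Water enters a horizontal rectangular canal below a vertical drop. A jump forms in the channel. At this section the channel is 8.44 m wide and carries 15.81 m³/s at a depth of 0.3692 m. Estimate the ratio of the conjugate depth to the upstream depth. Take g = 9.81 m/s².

q = Q/b = 15.81/8.44 = 1.873 m²/s; V₁ = q/y₁ = 5.074 m/s. Fr₁ = V₁/√(g·y₁) = 2.666.
By Bélanger, y₂/y₁ = ½[√(1 + 8Fr₁²) − 1] = ½[√57.861 − 1] = 3.303.

y₂/y₁ = 3.303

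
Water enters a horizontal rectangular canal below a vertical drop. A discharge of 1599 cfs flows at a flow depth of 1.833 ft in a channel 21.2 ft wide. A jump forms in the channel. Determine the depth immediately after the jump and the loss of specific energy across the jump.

q = Q/b = 1599/21.2 = 75.42 ft²/s; V₁ = q/y₁ = 41.15 ft/s. Fr₁ = V₁/√(g·y₁) = 5.356.
Conjugate-depth relation: y₂/y₁ = ½[√(1 + 8Fr₁²) − 1] = ½[√230.49 − 1] = 7.091.
y₂ = 7.091 × 1.833 = 13.00 ft.
Head loss: ΔE = (y₂ − y₁)³/(4y₁y₂) = (13.00 − 1.833)³/(4×1.833×13.00) = 1392/95.30 = 14.60 ft.

y₂ = 13.00 ft; ΔE = 14.60 ft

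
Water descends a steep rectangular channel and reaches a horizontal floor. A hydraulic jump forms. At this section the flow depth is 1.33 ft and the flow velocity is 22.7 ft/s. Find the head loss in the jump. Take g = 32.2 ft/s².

ΔE = 3.03 ft

Fr₁ = V₁/√(g·y₁) = 22.7/√(32.2×1.33) = 3.47.
By Bélanger, y₂/y₁ = ½[√(1 + 8Fr₁²) − 1] = ½[√97.26 − 1] = 4.43.
y₂ = 4.43 × 1.33 = 5.89 ft.
Head loss: ΔE = (y₂ − y₁)³/(4y₁y₂) = (5.89 − 1.33)³/(4×1.33×5.89) = 95.0/31.4 = 3.03 ft.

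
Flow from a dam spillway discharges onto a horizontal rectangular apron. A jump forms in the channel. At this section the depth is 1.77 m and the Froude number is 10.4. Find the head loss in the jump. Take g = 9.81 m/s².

ΔE = 71.9 m

Fr₁ = 10.4 (given).
By Bélanger, y₂/y₁ = ½[√(1 + 8Fr₁²) − 1] = ½[√866.3 − 1] = 14.2.
y₂ = 14.2 × 1.77 = 25.2 m.
Head loss: ΔE = (y₂ − y₁)³/(4y₁y₂) = (25.2 − 1.77)³/(4×1.77×25.2) = 12801/178 = 71.9 m.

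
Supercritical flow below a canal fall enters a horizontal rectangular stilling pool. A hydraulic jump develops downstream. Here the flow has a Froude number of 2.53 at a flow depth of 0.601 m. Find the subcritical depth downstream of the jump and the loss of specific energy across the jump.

y₂ = 1.87 m; ΔE = 0.455 m

Fr₁ = 2.53 (given).
Sequent-depth ratio: y₂/y₁ = ½[√(1 + 8Fr₁²) − 1] = ½[√52.21 − 1] = 3.11.
y₂ = 3.11 × 0.601 = 1.87 m.
V₁ = Fr₁·√(g·y₁) = 2.53×√(9.81×0.601) = 6.14 m/s; q = V₁·y₁ = 3.69 m²/s. V₂ = q/y₂ = 3.69/1.87 = 1.97 m/s. E₁ = y₁ + V₁²/2g = 2.52 m; E₂ = y₂ + V₂²/2g = 2.07 m. ΔE = E₁ − E₂ = 0.455 m.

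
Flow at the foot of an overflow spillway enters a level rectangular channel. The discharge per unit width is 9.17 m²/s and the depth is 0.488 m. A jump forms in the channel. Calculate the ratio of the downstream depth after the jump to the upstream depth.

y₂/y₁ = 11.7

V₁ = q/y₁ = 9.17/0.488 = 18.8 m/s. Fr₁ = V₁/√(g·y₁) = 18.8/√(9.81×0.488) = 8.59.
From the momentum equation for a rectangular channel, y₂/y₁ = ½[√(1 + 8Fr₁²) − 1] = ½[√591.1 − 1] = 11.7.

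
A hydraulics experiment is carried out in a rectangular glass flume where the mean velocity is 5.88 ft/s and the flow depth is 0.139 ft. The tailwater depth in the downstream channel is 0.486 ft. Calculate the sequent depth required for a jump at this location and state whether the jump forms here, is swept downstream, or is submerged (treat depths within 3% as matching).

y₂ = 0.481 ft; the jump forms here

Fr₁ = V₁/√(g·y₁) = 5.88/√(32.2×0.139) = 2.78.
Conjugate-depth relation: y₂/y₁ = ½[√(1 + 8Fr₁²) − 1] = ½[√62.80 − 1] = 3.46.
y₂ = 3.46 × 0.139 = 0.481 ft.
Tailwater y_tw = 0.486 ft: y_tw ≈ y₂, so the jump forms here.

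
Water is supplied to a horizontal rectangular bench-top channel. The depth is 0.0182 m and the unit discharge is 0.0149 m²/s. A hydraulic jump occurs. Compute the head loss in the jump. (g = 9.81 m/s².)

ΔE = 0.00423 m

V₁ = q/y₁ = 0.0149/0.0182 = 0.819 m/s. Fr₁ = V₁/√(g·y₁) = 0.819/√(9.81×0.0182) = 1.94.
Sequent-depth ratio: y₂/y₁ = ½[√(1 + 8Fr₁²) − 1] = ½[√31.03 − 1] = 2.29.
y₂ = 2.29 × 0.0182 = 0.0416 m.
Head loss: ΔE = (y₂ − y₁)³/(4y₁y₂) = (0.0416 − 0.0182)³/(4×0.0182×0.0416) = 0.0000128/0.00303 = 0.00423 m.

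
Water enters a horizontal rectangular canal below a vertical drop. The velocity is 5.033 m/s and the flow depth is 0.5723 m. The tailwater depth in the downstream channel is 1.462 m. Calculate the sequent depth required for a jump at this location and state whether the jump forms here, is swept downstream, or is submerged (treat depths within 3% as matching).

Fr₁ = V₁/√(g·y₁) = 5.033/√(9.81×0.5723) = 2.124.
From the momentum equation for a rectangular channel, y₂/y₁ = ½[√(1 + 8Fr₁²) − 1] = ½[√37.095 − 1] = 2.545.
y₂ = 2.545 × 0.5723 = 1.457 m.
Tailwater y_tw = 1.462 m: y_tw ≈ y₂, so the jump forms here.

y₂ = 1.457 m; the jump forms here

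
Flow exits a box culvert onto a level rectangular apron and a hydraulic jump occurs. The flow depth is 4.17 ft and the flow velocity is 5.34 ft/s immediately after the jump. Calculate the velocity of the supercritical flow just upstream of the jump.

Fr₂ = V₂/√(g·y₂) = 5.34/√(32.2×4.17) = 0.461.
The Bélanger relation is symmetric: y₁/y₂ = ½[√(1 + 8Fr₂²) − 1] = ½[√2.699 − 1] = 0.321.
y₁ = 0.321 × 4.17 = 1.34 ft.
V₁ = q/y₁ = 22.3/1.34 = 16.6 ft/s.

V₁ = 16.6 ft/s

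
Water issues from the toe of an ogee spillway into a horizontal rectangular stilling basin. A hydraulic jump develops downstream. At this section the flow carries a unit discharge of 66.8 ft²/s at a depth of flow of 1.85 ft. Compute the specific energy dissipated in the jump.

V₁ = q/y₁ = 66.8/1.85 = 36.1 ft/s. Fr₁ = V₁/√(g·y₁) = 36.1/√(32.2×1.85) = 4.68.
By Bélanger, y₂/y₁ = ½[√(1 + 8Fr₁²) − 1] = ½[√176.1 − 1] = 6.14.
y₂ = 6.14 × 1.85 = 11.3 ft.
Head loss: ΔE = (y₂ − y₁)³/(4y₁y₂) = (11.3 − 1.85)³/(4×1.85×11.3) = 857/84.0 = 10.2 ft.

ΔE = 10.2 ft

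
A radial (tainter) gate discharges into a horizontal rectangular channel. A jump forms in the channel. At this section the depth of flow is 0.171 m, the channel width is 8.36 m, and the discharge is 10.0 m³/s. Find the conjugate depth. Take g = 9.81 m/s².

q = Q/b = 10.0/8.36 = 1.20 m²/s; V₁ = q/y₁ = 7.00 m/s. Fr₁ = V₁/√(g·y₁) = 5.40.
By Bélanger, y₂/y₁ = ½[√(1 + 8Fr₁²) − 1] = ½[√234.4 − 1] = 7.15.
y₂ = 7.15 × 0.171 = 1.22 m.

y₂ = 1.22 m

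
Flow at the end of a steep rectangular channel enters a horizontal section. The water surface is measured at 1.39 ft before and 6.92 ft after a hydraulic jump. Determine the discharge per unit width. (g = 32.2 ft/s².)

For a rectangular channel the momentum equation gives q² = ½·g·y₁·y₂·(y₁ + y₂) = ½×32.2×1.39×6.92×8.31 = 1287.
q = √1287 = 35.9 ft²/s.

q = 35.9 ft²/s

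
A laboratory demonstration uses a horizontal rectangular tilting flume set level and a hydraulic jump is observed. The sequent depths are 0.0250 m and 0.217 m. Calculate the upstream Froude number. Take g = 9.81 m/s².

Fr₁ = 6.48

For a rectangular channel the momentum equation gives q² = ½·g·y₁·y₂·(y₁ + y₂) = ½×9.81×0.0250×0.217×0.242 = 0.00644.
q = √0.00644 = 0.0802 m²/s.
V₁ = q/y₁ = 3.21 m/s; Fr₁ = V₁/√(g·y₁) = 6.48.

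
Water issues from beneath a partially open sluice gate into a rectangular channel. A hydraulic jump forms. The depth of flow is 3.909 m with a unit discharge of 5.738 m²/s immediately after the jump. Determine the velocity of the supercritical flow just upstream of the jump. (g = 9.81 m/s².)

V₂ = q/y₂ = 5.738/3.909 = 1.468 m/s; Fr₂ = V₂/√(g·y₂) = 0.2370.
Since the conjugate-depth ratio holds either way, y₁/y₂ = ½[√(1 + 8Fr₂²) − 1] = ½[√1.4495 − 1] = 0.1020.
y₁ = 0.1020 × 3.909 = 0.3986 m.
V₁ = q/y₁ = 5.738/0.3986 = 14.39 m/s.

V₁ = 14.39 m/s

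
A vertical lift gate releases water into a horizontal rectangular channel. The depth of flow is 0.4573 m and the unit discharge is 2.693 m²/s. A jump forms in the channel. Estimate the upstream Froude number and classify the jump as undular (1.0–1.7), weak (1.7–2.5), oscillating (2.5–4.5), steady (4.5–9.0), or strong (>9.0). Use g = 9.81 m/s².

Fr₁ = 2.780; oscillating jump

V₁ = q/y₁ = 2.693/0.4573 = 5.889 m/s. Fr₁ = V₁/√(g·y₁) = 5.889/√(9.81×0.4573) = 2.780.
Fr₁ = 2.780 lies in the oscillating range.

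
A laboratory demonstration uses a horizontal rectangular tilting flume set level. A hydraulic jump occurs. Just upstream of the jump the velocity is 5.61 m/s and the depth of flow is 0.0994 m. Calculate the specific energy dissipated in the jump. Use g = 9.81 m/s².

ΔE = 0.925 m

Fr₁ = V₁/√(g·y₁) = 5.61/√(9.81×0.0994) = 5.68.
Conjugate-depth relation: y₂/y₁ = ½[√(1 + 8Fr₁²) − 1] = ½[√259.2 − 1] = 7.55.
y₂ = 7.55 × 0.0994 = 0.750 m.
Head loss: ΔE = (y₂ − y₁)³/(4y₁y₂) = (0.750 − 0.0994)³/(4×0.0994×0.750) = 0.276/0.298 = 0.925 m.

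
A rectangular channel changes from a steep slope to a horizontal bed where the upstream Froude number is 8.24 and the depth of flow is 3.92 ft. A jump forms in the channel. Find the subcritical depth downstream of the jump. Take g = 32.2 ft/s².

y₂ = 43.8 ft

Fr₁ = 8.24 (given).
By Bélanger, y₂/y₁ = ½[√(1 + 8Fr₁²) − 1] = ½[√544.2 − 1] = 11.2.
y₂ = 11.2 × 3.92 = 43.8 ft.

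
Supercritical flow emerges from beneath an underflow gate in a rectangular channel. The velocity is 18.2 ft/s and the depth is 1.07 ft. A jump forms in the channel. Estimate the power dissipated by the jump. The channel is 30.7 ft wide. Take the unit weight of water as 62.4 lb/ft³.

P = 115 hp

Fr₁ = V₁/√(g·y₁) = 18.2/√(32.2×1.07) = 3.10.
Bélanger equation: y₂/y₁ = ½[√(1 + 8Fr₁²) − 1] = ½[√77.91 − 1] = 3.91.
y₂ = 3.91 × 1.07 = 4.19 ft.
Head loss: ΔE = (y₂ − y₁)³/(4y₁y₂) = (4.19 − 1.07)³/(4×1.07×4.19) = 30.3/17.9 = 1.69 ft.
q = V₁·y₁ = 18.2 × 1.07 = 19.5 ft²/s. Q = q·b = 19.5 × 30.7 = 598 cfs. P = γ·Q·ΔE/550 = 62.4 × 598 × 1.69 / 550 = 115 hp.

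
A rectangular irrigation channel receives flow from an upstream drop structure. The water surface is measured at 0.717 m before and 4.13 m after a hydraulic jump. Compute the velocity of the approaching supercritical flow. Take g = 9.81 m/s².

V₁ = 11.7 m/s

For a rectangular channel the momentum equation gives q² = ½·g·y₁·y₂·(y₁ + y₂) = ½×9.81×0.717×4.13×4.85 = 70.4.
q = √70.4 = 8.39 m²/s.
V₁ = q/y₁ = 8.39/0.717 = 11.7 m/s.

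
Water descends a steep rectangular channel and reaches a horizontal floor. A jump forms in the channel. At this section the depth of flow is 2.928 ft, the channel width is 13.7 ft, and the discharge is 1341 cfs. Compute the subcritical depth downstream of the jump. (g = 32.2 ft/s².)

y₂ = 12.87 ft

q = Q/b = 1341/13.7 = 97.88 ft²/s; V₁ = q/y₁ = 33.43 ft/s. Fr₁ = V₁/√(g·y₁) = 3.443.
From the momentum equation for a rectangular channel, y₂/y₁ = ½[√(1 + 8Fr₁²) − 1] = ½[√95.828 − 1] = 4.395.
y₂ = 4.395 × 2.928 = 12.87 ft.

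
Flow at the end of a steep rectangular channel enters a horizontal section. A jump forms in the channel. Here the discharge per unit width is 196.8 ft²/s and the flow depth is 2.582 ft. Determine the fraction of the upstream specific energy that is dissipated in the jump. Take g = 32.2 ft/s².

ΔE/E₁ = 0.677 (67.7%)

V₁ = q/y₁ = 196.8/2.582 = 76.22 ft/s. Fr₁ = V₁/√(g·y₁) = 76.22/√(32.2×2.582) = 8.359.
Conjugate-depth relation: y₂/y₁ = ½[√(1 + 8Fr₁²) − 1] = ½[√560.00 − 1] = 11.33.
y₂ = 11.33 × 2.582 = 29.26 ft.
E₁ = y₁ + V₁²/2g = 92.79 ft. ΔE = (y₂ − y₁)³/(4y₁y₂) = 62.83 ft. ΔE/E₁ = 62.83/92.79 = 0.677.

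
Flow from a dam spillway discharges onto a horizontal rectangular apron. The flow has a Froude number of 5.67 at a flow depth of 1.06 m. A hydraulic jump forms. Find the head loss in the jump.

ΔE = 9.81 m

Fr₁ = 5.67 (given).
Bélanger equation: y₂/y₁ = ½[√(1 + 8Fr₁²) − 1] = ½[√258.2 − 1] = 7.53.
y₂ = 7.53 × 1.06 = 7.99 m.
V₁ = Fr₁·√(g·y₁) = 5.67×√(9.81×1.06) = 18.3 m/s; q = V₁·y₁ = 19.4 m²/s. V₂ = q/y₂ = 19.4/7.99 = 2.43 m/s. E₁ = y₁ + V₁²/2g = 18.1 m; E₂ = y₂ + V₂²/2g = 8.29 m. ΔE = E₁ − E₂ = 9.81 m.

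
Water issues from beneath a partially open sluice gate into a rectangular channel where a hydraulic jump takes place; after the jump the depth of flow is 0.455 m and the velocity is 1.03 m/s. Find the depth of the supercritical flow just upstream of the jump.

Fr₂ = V₂/√(g·y₂) = 1.03/√(9.81×0.455) = 0.488.
The Bélanger relation is symmetric: y₁/y₂ = ½[√(1 + 8Fr₂²) − 1] = ½[√2.901 − 1] = 0.352.
y₁ = 0.352 × 0.455 = 0.160 m.

y₁ = 0.160 m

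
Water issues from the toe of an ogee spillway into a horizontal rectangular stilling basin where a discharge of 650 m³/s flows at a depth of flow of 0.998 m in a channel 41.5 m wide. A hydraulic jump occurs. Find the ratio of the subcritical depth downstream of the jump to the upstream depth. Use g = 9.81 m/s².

q = Q/b = 650/41.5 = 15.7 m²/s; V₁ = q/y₁ = 15.7 m/s. Fr₁ = V₁/√(g·y₁) = 5.02.
From the momentum equation for a rectangular channel, y₂/y₁ = ½[√(1 + 8Fr₁²) − 1] = ½[√202.3 − 1] = 6.61.

y₂/y₁ = 6.61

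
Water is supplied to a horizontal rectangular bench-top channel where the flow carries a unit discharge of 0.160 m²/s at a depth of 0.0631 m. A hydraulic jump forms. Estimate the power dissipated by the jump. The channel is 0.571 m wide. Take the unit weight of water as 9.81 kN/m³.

P = 0.102 kW

V₁ = q/y₁ = 0.160/0.0631 = 2.54 m/s. Fr₁ = V₁/√(g·y₁) = 2.54/√(9.81×0.0631) = 3.22.
Conjugate-depth relation: y₂/y₁ = ½[√(1 + 8Fr₁²) − 1] = ½[√84.09 − 1] = 4.09.
y₂ = 4.09 × 0.0631 = 0.258 m.
V₂ = q/y₂ = 0.160/0.258 = 0.621 m/s. E₁ = y₁ + V₁²/2g = 0.391 m; E₂ = y₂ + V₂²/2g = 0.277 m. ΔE = E₁ − E₂ = 0.113 m.
Q = q·b = 0.160 × 0.571 = 0.0914 m³/s. P = γ·Q·ΔE = 9.81 × 0.0914 × 0.113 = 0.102 kW.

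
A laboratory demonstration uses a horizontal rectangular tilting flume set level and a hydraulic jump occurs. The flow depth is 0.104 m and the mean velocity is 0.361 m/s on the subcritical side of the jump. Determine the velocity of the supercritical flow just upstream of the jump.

V₁ = 1.71 m/s

Fr₂ = V₂/√(g·y₂) = 0.361/√(9.81×0.104) = 0.357.
From the momentum equation (using Fr₂), y₁/y₂ = ½[√(1 + 8Fr₂²) − 1] = ½[√2.022 − 1] = 0.211.
y₁ = 0.211 × 0.104 = 0.0219 m.
V₁ = q/y₁ = 0.0375/0.0219 = 1.71 m/s.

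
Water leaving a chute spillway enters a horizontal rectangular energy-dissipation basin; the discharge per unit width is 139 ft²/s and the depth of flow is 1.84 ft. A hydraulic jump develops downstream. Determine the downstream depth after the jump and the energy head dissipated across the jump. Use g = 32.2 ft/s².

V₁ = q/y₁ = 139/1.84 = 75.5 ft/s. Fr₁ = V₁/√(g·y₁) = 75.5/√(32.2×1.84) = 9.81.
Bélanger equation: y₂/y₁ = ½[√(1 + 8Fr₁²) − 1] = ½[√771.6 − 1] = 13.4.
y₂ = 13.4 × 1.84 = 24.6 ft.
V₂ = q/y₂ = 139/24.6 = 5.64 ft/s. E₁ = y₁ + V₁²/2g = 90.5 ft; E₂ = y₂ + V₂²/2g = 25.1 ft. ΔE = E₁ − E₂ = 65.3 ft.

y₂ = 24.6 ft; ΔE = 65.3 ft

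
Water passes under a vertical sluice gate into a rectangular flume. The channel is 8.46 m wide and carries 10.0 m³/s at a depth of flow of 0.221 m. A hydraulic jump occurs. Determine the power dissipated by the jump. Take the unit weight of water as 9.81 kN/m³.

P = 57.1 kW

q = Q/b = 10.0/8.46 = 1.18 m²/s; V₁ = q/y₁ = 5.35 m/s. Fr₁ = V₁/√(g·y₁) = 3.63.
Bélanger equation: y₂/y₁ = ½[√(1 + 8Fr₁²) − 1] = ½[√106.6 − 1] = 4.66.
y₂ = 4.66 × 0.221 = 1.03 m.
Head loss: ΔE = (y₂ − y₁)³/(4y₁y₂) = (1.03 − 0.221)³/(4×0.221×1.03) = 0.530/0.911 = 0.582 m.
P = γ·Q·ΔE = 9.81 × 10.0 × 0.582 = 57.1 kW.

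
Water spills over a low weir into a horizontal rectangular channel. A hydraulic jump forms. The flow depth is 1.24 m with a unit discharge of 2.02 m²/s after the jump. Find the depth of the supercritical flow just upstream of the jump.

V₂ = q/y₂ = 2.02/1.24 = 1.63 m/s; Fr₂ = V₂/√(g·y₂) = 0.467.
Since the conjugate-depth ratio holds either way, y₁/y₂ = ½[√(1 + 8Fr₂²) − 1] = ½[√2.745 − 1] = 0.328.
y₁ = 0.328 × 1.24 = 0.407 m.

y₁ = 0.407 m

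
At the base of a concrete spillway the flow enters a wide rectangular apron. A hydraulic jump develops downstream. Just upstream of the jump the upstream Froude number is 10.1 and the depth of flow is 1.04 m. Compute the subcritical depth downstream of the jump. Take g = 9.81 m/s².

y₂ = 14.3 m

Fr₁ = 10.1 (given).
By Bélanger, y₂/y₁ = ½[√(1 + 8Fr₁²) − 1] = ½[√817.1 − 1] = 13.8.
y₂ = 13.8 × 1.04 = 14.3 m.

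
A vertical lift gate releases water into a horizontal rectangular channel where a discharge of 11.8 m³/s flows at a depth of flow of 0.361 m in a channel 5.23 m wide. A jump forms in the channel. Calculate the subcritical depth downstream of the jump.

y₂ = 1.52 m

q = Q/b = 11.8/5.23 = 2.26 m²/s; V₁ = q/y₁ = 6.25 m/s. Fr₁ = V₁/√(g·y₁) = 3.32.
By Bélanger, y₂/y₁ = ½[√(1 + 8Fr₁²) − 1] = ½[√89.24 − 1] = 4.22.
y₂ = 4.22 × 0.361 = 1.52 m.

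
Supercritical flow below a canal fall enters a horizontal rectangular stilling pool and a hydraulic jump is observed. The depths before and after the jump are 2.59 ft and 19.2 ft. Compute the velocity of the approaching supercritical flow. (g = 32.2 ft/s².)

For a rectangular channel the momentum equation gives q² = ½·g·y₁·y₂·(y₁ + y₂) = ½×32.2×2.59×19.2×21.8 = 17446.
q = √17446 = 132 ft²/s.
V₁ = q/y₁ = 132/2.59 = 51.0 ft/s.

V₁ = 51.0 ft/s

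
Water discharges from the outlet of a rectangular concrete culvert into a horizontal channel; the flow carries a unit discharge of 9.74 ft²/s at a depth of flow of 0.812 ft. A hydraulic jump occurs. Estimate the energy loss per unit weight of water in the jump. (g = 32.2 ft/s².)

V₁ = q/y₁ = 9.74/0.812 = 12.0 ft/s. Fr₁ = V₁/√(g·y₁) = 12.0/√(32.2×0.812) = 2.35.
Conjugate-depth relation: y₂/y₁ = ½[√(1 + 8Fr₁²) − 1] = ½[√45.02 − 1] = 2.85.
y₂ = 2.85 × 0.812 = 2.32 ft.
V₂ = q/y₂ = 9.74/2.32 = 4.20 ft/s. E₁ = y₁ + V₁²/2g = 3.05 ft; E₂ = y₂ + V₂²/2g = 2.59 ft. ΔE = E₁ − E₂ = 0.454 ft.

ΔE = 0.454 ft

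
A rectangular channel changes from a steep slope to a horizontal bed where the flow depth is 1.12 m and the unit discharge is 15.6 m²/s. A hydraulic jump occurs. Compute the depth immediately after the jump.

y₂ = 6.12 m

V₁ = q/y₁ = 15.6/1.12 = 13.9 m/s. Fr₁ = V₁/√(g·y₁) = 13.9/√(9.81×1.12) = 4.20.
By Bélanger, y₂/y₁ = ½[√(1 + 8Fr₁²) − 1] = ½[√142.3 − 1] = 5.46.
y₂ = 5.46 × 1.12 = 6.12 m.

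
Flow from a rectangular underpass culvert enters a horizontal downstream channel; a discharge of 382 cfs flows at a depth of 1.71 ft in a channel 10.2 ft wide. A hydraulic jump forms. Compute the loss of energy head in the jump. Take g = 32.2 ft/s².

ΔE = 2.28 ft

q = Q/b = 382/10.2 = 37.5 ft²/s; V₁ = q/y₁ = 21.9 ft/s. Fr₁ = V₁/√(g·y₁) = 2.95.
Conjugate-depth relation: y₂/y₁ = ½[√(1 + 8Fr₁²) − 1] = ½[√70.69 − 1] = 3.70.
y₂ = 3.70 × 1.71 = 6.33 ft.
V₂ = q/y₂ = 37.5/6.33 = 5.91 ft/s. E₁ = y₁ + V₁²/2g = 9.16 ft; E₂ = y₂ + V₂²/2g = 6.88 ft. ΔE = E₁ − E₂ = 2.28 ft.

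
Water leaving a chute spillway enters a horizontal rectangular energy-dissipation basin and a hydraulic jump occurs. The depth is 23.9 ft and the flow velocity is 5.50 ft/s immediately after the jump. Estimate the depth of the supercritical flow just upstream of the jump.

Fr₂ = V₂/√(g·y₂) = 5.50/√(32.2×23.9) = 0.198.
From the momentum equation (using Fr₂), y₁/y₂ = ½[√(1 + 8Fr₂²) − 1] = ½[√1.314 − 1] = 0.0732.
y₁ = 0.0732 × 23.9 = 1.75 ft.

y₁ = 1.75 ft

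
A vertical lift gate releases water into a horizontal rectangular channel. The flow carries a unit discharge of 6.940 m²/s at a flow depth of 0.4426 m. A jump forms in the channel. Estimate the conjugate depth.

y₂ = 4.494 m

V₁ = q/y₁ = 6.940/0.4426 = 15.68 m/s. Fr₁ = V₁/√(g·y₁) = 15.68/√(9.81×0.4426) = 7.525.
From the momentum equation for a rectangular channel, y₂/y₁ = ½[√(1 + 8Fr₁²) − 1] = ½[√454.01 − 1] = 10.15.
y₂ = 10.15 × 0.4426 = 4.494 m.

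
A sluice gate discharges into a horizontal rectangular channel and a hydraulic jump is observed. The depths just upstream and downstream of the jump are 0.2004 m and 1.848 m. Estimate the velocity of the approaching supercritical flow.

For a rectangular channel the momentum equation gives q² = ½·g·y₁·y₂·(y₁ + y₂) = ½×9.81×0.2004×1.848×2.048 = 3.721.
q = √3.721 = 1.929 m²/s.
V₁ = q/y₁ = 1.929/0.2004 = 9.626 m/s.

V₁ = 9.626 m/s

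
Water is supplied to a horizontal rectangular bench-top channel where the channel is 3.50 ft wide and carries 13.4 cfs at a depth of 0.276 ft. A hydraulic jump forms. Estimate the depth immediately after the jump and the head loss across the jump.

y₂ = 1.68 ft; ΔE = 1.50 ft

q = Q/b = 13.4/3.50 = 3.83 ft²/s; V₁ = q/y₁ = 13.9 ft/s. Fr₁ = V₁/√(g·y₁) = 4.65.
By Bélanger, y₂/y₁ = ½[√(1 + 8Fr₁²) − 1] = ½[√174.2 − 1] = 6.10.
y₂ = 6.10 × 0.276 = 1.68 ft.
Head loss: ΔE = (y₂ − y₁)³/(4y₁y₂) = (1.68 − 0.276)³/(4×0.276×1.68) = 2.79/1.86 = 1.50 ft.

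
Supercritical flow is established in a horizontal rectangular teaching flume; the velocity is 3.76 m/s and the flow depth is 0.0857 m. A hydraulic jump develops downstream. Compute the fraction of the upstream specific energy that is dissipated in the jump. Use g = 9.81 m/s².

Fr₁ = V₁/√(g·y₁) = 3.76/√(9.81×0.0857) = 4.10.
Sequent-depth ratio: y₂/y₁ = ½[√(1 + 8Fr₁²) − 1] = ½[√135.5 − 1] = 5.32.
y₂ = 5.32 × 0.0857 = 0.456 m.
E₁ = y₁ + V₁²/2g = 0.806 m. ΔE = (y₂ − y₁)³/(4y₁y₂) = 0.325 m. ΔE/E₁ = 0.325/0.806 = 0.403.

ΔE/E₁ = 0.403 (40.3%)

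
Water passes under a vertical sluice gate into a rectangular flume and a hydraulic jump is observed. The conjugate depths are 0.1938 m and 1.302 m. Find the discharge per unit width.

q = 1.361 m²/s

For a rectangular channel the momentum equation gives q² = ½·g·y₁·y₂·(y₁ + y₂) = ½×9.81×0.1938×1.302×1.496 = 1.851.
q = √1.851 = 1.361 m²/s.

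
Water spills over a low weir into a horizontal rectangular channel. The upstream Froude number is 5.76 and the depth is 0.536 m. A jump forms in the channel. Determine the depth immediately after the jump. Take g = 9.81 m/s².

y₂ = 4.11 m

Fr₁ = 5.76 (given).
From the momentum equation for a rectangular channel, y₂/y₁ = ½[√(1 + 8Fr₁²) − 1] = ½[√266.4 − 1] = 7.66.
y₂ = 7.66 × 0.536 = 4.11 m.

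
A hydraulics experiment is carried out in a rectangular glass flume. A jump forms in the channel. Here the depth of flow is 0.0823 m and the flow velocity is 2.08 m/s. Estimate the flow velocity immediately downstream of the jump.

V₂ = 0.740 m/s

Fr₁ = V₁/√(g·y₁) = 2.08/√(9.81×0.0823) = 2.31.
Conjugate-depth relation: y₂/y₁ = ½[√(1 + 8Fr₁²) − 1] = ½[√43.87 − 1] = 2.81.
y₂ = 2.81 × 0.0823 = 0.231 m.
q = V₁·y₁ = 2.08 × 0.0823 = 0.171 m²/s.
V₂ = q/y₂ = 0.171/0.231 = 0.740 m/s.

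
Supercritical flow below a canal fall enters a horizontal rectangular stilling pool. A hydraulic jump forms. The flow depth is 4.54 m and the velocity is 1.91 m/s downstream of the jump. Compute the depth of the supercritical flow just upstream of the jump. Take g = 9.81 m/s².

Fr₂ = V₂/√(g·y₂) = 1.91/√(9.81×4.54) = 0.286.
Applying the sequent-depth relation in reverse, y₁/y₂ = ½[√(1 + 8Fr₂²) − 1] = ½[√1.655 − 1] = 0.143.
y₁ = 0.143 × 4.54 = 0.651 m.

y₁ = 0.651 m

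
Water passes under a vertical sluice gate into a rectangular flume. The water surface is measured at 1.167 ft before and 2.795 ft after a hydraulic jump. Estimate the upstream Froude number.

Fr₁ = 2.016

For a rectangular channel the momentum equation gives q² = ½·g·y₁·y₂·(y₁ + y₂) = ½×32.2×1.167×2.795×3.962 = 208.1.
q = √208.1 = 14.42 ft²/s.
V₁ = q/y₁ = 12.36 ft/s; Fr₁ = V₁/√(g·y₁) = 2.016.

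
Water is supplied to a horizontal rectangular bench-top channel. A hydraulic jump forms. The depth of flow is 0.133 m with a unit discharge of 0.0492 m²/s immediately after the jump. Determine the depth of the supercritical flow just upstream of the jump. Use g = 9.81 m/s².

y₁ = 0.0237 m

V₂ = q/y₂ = 0.0492/0.133 = 0.370 m/s; Fr₂ = V₂/√(g·y₂) = 0.324.
The Bélanger relation is symmetric: y₁/y₂ = ½[√(1 + 8Fr₂²) − 1] = ½[√1.839 − 1] = 0.178.
y₁ = 0.178 × 0.133 = 0.0237 m.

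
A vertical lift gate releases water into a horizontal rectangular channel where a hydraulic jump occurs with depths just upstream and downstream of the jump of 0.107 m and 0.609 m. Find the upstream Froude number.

Fr₁ = 4.36

For a rectangular channel the momentum equation gives q² = ½·g·y₁·y₂·(y₁ + y₂) = ½×9.81×0.107×0.609×0.716 = 0.229.
q = √0.229 = 0.478 m²/s.
V₁ = q/y₁ = 4.47 m/s; Fr₁ = V₁/√(g·y₁) = 4.36.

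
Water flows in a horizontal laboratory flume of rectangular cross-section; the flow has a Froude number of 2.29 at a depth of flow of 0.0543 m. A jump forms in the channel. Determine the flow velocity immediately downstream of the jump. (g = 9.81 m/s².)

Fr₁ = 2.29 (given).
From the momentum equation for a rectangular channel, y₂/y₁ = ½[√(1 + 8Fr₁²) − 1] = ½[√42.95 − 1] = 2.78.
y₂ = 2.78 × 0.0543 = 0.151 m.
V₁ = Fr₁·√(g·y₁) = 2.29×√(9.81×0.0543) = 1.67 m/s; q = V₁·y₁ = 0.0908 m²/s.
V₂ = q/y₂ = 0.0908/0.151 = 0.602 m/s.

V₂ = 0.602 m/s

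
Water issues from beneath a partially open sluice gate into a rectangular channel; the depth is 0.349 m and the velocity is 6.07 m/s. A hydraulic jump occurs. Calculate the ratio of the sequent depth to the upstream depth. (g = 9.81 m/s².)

Fr₁ = V₁/√(g·y₁) = 6.07/√(9.81×0.349) = 3.28.
Bélanger equation: y₂/y₁ = ½[√(1 + 8Fr₁²) − 1] = ½[√87.09 − 1] = 4.17.

y₂/y₁ = 4.17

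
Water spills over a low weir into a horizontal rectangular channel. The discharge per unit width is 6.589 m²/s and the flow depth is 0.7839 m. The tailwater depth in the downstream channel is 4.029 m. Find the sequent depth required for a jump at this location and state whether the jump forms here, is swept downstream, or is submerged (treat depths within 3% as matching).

y₂ = 2.991 m; the jump is submerged

V₁ = q/y₁ = 6.589/0.7839 = 8.405 m/s. Fr₁ = V₁/√(g·y₁) = 8.405/√(9.81×0.7839) = 3.031.
By Bélanger, y₂/y₁ = ½[√(1 + 8Fr₁²) − 1] = ½[√74.498 − 1] = 3.816.
y₂ = 3.816 × 0.7839 = 2.991 m.
Tailwater y_tw = 4.029 m: y_tw > y₂, so the jump is submerged.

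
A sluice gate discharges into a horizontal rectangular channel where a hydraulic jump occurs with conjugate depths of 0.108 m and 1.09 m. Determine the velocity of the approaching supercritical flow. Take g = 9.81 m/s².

V₁ = 7.70 m/s

For a rectangular channel the momentum equation gives q² = ½·g·y₁·y₂·(y₁ + y₂) = ½×9.81×0.108×1.09×1.20 = 0.692.
q = √0.692 = 0.832 m²/s.
V₁ = q/y₁ = 0.832/0.108 = 7.70 m/s.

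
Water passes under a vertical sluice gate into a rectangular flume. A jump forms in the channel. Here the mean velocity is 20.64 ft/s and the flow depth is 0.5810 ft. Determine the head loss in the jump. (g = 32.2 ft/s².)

Fr₁ = V₁/√(g·y₁) = 20.64/√(32.2×0.5810) = 4.772.
Conjugate-depth relation: y₂/y₁ = ½[√(1 + 8Fr₁²) − 1] = ½[√183.17 − 1] = 6.267.
y₂ = 6.267 × 0.5810 = 3.641 ft.
q = V₁·y₁ = 20.64 × 0.5810 = 11.99 ft²/s. V₂ = q/y₂ = 11.99/3.641 = 3.293 ft/s. E₁ = y₁ + V₁²/2g = 7.196 ft; E₂ = y₂ + V₂²/2g = 3.810 ft. ΔE = E₁ − E₂ = 3.386 ft.

ΔE = 3.386 ft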